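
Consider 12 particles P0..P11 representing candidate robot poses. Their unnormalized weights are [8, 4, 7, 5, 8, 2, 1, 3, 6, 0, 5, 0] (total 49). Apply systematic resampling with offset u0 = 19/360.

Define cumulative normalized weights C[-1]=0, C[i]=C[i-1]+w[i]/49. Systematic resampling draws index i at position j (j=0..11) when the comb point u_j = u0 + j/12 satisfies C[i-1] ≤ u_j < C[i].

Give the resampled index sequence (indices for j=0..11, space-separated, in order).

C = [8/49, 12/49, 19/49, 24/49, 32/49, 34/49, 5/7, 38/49, 44/49, 44/49, 1, 1]
j=0: u_0=19/360 ∈ [0, 8/49) → index 0
j=1: u_1=49/360 ∈ [0, 8/49) → index 0
j=2: u_2=79/360 ∈ [8/49, 12/49) → index 1
j=3: u_3=109/360 ∈ [12/49, 19/49) → index 2
j=4: u_4=139/360 ∈ [12/49, 19/49) → index 2
j=5: u_5=169/360 ∈ [19/49, 24/49) → index 3
j=6: u_6=199/360 ∈ [24/49, 32/49) → index 4
j=7: u_7=229/360 ∈ [24/49, 32/49) → index 4
j=8: u_8=259/360 ∈ [5/7, 38/49) → index 7
j=9: u_9=289/360 ∈ [38/49, 44/49) → index 8
j=10: u_10=319/360 ∈ [38/49, 44/49) → index 8
j=11: u_11=349/360 ∈ [44/49, 1) → index 10

0 0 1 2 2 3 4 4 7 8 8 10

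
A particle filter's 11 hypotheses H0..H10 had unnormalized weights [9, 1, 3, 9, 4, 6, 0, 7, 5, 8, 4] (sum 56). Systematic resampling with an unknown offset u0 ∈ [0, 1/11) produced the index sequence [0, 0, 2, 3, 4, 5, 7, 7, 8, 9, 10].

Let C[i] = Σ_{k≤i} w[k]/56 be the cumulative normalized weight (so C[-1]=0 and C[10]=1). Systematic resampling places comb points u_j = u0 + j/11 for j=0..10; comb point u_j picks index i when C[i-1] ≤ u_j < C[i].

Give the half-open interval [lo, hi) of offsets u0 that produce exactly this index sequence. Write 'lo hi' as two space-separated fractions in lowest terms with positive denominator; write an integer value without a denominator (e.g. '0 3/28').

9/308 31/616

C = [9/56, 5/28, 13/56, 11/28, 13/28, 4/7, 4/7, 39/56, 11/14, 13/14, 1]
j=0 picked index 0: u0 ∈ [0, 9/56)
j=1 picked index 0: u0 ∈ [-1/11, 43/616)
j=2 picked index 2: u0 ∈ [-1/308, 31/616)
j=3 picked index 3: u0 ∈ [-25/616, 37/308)
j=4 picked index 4: u0 ∈ [9/308, 31/308)
j=5 picked index 5: u0 ∈ [3/308, 9/77)
j=6 picked index 7: u0 ∈ [2/77, 93/616)
j=7 picked index 7: u0 ∈ [-5/77, 37/616)
j=8 picked index 8: u0 ∈ [-19/616, 9/154)
j=9 picked index 9: u0 ∈ [-5/154, 17/154)
j=10 picked index 10: u0 ∈ [3/154, 1/11)
intersection: [9/308, 31/616)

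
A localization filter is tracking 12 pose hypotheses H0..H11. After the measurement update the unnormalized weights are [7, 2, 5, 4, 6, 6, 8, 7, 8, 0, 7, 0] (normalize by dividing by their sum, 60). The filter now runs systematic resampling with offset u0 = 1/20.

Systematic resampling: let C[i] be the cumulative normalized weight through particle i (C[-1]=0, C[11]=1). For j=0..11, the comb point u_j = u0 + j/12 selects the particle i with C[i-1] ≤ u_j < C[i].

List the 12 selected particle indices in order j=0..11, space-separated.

0 1 2 4 4 5 6 7 7 8 10 10

C = [7/60, 3/20, 7/30, 3/10, 2/5, 1/2, 19/30, 3/4, 53/60, 53/60, 1, 1]
j=0: u_0=1/20 ∈ [0, 7/60) → index 0
j=1: u_1=2/15 ∈ [7/60, 3/20) → index 1
j=2: u_2=13/60 ∈ [3/20, 7/30) → index 2
j=3: u_3=3/10 ∈ [3/10, 2/5) → index 4
j=4: u_4=23/60 ∈ [3/10, 2/5) → index 4
j=5: u_5=7/15 ∈ [2/5, 1/2) → index 5
j=6: u_6=11/20 ∈ [1/2, 19/30) → index 6
j=7: u_7=19/30 ∈ [19/30, 3/4) → index 7
j=8: u_8=43/60 ∈ [19/30, 3/4) → index 7
j=9: u_9=4/5 ∈ [3/4, 53/60) → index 8
j=10: u_10=53/60 ∈ [53/60, 1) → index 10
j=11: u_11=29/30 ∈ [53/60, 1) → index 10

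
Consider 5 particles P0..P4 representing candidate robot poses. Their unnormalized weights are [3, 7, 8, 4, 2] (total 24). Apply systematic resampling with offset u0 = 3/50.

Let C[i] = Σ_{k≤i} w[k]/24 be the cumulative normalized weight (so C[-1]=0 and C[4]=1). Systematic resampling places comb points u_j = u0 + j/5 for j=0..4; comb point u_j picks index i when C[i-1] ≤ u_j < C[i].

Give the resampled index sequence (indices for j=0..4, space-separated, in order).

0 1 2 2 3

C = [1/8, 5/12, 3/4, 11/12, 1]
j=0: u_0=3/50 ∈ [0, 1/8) → index 0
j=1: u_1=13/50 ∈ [1/8, 5/12) → index 1
j=2: u_2=23/50 ∈ [5/12, 3/4) → index 2
j=3: u_3=33/50 ∈ [5/12, 3/4) → index 2
j=4: u_4=43/50 ∈ [3/4, 11/12) → index 3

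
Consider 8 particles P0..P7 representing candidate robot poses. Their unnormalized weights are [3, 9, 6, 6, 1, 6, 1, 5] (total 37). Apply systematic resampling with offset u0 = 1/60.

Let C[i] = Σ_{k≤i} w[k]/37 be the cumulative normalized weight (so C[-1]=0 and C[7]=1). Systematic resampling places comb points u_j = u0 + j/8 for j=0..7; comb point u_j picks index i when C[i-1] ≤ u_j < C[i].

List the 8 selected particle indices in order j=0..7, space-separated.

C = [3/37, 12/37, 18/37, 24/37, 25/37, 31/37, 32/37, 1]
j=0: u_0=1/60 ∈ [0, 3/37) → index 0
j=1: u_1=17/120 ∈ [3/37, 12/37) → index 1
j=2: u_2=4/15 ∈ [3/37, 12/37) → index 1
j=3: u_3=47/120 ∈ [12/37, 18/37) → index 2
j=4: u_4=31/60 ∈ [18/37, 24/37) → index 3
j=5: u_5=77/120 ∈ [18/37, 24/37) → index 3
j=6: u_6=23/30 ∈ [25/37, 31/37) → index 5
j=7: u_7=107/120 ∈ [32/37, 1) → index 7

0 1 1 2 3 3 5 7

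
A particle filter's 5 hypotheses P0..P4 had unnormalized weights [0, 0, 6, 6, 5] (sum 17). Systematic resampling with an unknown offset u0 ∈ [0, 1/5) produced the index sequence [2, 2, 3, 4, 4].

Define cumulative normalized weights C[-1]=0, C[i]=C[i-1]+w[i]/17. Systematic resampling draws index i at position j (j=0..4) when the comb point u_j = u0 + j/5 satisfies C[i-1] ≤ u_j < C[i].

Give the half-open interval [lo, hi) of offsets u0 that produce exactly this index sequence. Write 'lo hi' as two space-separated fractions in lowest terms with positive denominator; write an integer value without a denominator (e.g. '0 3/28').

C = [0, 0, 6/17, 12/17, 1]
j=0 picked index 2: u0 ∈ [0, 6/17)
j=1 picked index 2: u0 ∈ [-1/5, 13/85)
j=2 picked index 3: u0 ∈ [-4/85, 26/85)
j=3 picked index 4: u0 ∈ [9/85, 2/5)
j=4 picked index 4: u0 ∈ [-8/85, 1/5)
intersection: [9/85, 13/85)

9/85 13/85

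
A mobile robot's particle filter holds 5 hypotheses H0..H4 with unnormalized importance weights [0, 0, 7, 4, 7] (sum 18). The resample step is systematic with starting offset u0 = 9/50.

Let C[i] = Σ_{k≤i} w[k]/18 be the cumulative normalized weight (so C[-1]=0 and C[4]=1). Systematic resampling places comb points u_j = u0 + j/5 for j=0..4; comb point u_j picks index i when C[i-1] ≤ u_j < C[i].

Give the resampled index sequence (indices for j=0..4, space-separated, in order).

2 2 3 4 4

C = [0, 0, 7/18, 11/18, 1]
j=0: u_0=9/50 ∈ [0, 7/18) → index 2
j=1: u_1=19/50 ∈ [0, 7/18) → index 2
j=2: u_2=29/50 ∈ [7/18, 11/18) → index 3
j=3: u_3=39/50 ∈ [11/18, 1) → index 4
j=4: u_4=49/50 ∈ [11/18, 1) → index 4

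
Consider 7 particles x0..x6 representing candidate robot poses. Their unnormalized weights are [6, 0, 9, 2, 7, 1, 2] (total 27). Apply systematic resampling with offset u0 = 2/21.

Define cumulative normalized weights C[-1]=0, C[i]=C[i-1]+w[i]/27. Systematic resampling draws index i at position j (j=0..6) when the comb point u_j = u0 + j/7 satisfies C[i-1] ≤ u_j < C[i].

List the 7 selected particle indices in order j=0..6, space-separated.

C = [2/9, 2/9, 5/9, 17/27, 8/9, 25/27, 1]
j=0: u_0=2/21 ∈ [0, 2/9) → index 0
j=1: u_1=5/21 ∈ [2/9, 5/9) → index 2
j=2: u_2=8/21 ∈ [2/9, 5/9) → index 2
j=3: u_3=11/21 ∈ [2/9, 5/9) → index 2
j=4: u_4=2/3 ∈ [17/27, 8/9) → index 4
j=5: u_5=17/21 ∈ [17/27, 8/9) → index 4
j=6: u_6=20/21 ∈ [25/27, 1) → index 6

0 2 2 2 4 4 6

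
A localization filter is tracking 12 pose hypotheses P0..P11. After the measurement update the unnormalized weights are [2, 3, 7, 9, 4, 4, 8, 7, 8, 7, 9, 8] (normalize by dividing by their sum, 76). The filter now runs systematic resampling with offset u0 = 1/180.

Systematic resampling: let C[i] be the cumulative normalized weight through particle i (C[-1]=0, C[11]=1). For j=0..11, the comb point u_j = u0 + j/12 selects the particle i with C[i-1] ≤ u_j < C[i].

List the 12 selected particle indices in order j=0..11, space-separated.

C = [1/38, 5/76, 3/19, 21/76, 25/76, 29/76, 37/76, 11/19, 13/19, 59/76, 17/19, 1]
j=0: u_0=1/180 ∈ [0, 1/38) → index 0
j=1: u_1=4/45 ∈ [5/76, 3/19) → index 2
j=2: u_2=31/180 ∈ [3/19, 21/76) → index 3
j=3: u_3=23/90 ∈ [3/19, 21/76) → index 3
j=4: u_4=61/180 ∈ [25/76, 29/76) → index 5
j=5: u_5=19/45 ∈ [29/76, 37/76) → index 6
j=6: u_6=91/180 ∈ [37/76, 11/19) → index 7
j=7: u_7=53/90 ∈ [11/19, 13/19) → index 8
j=8: u_8=121/180 ∈ [11/19, 13/19) → index 8
j=9: u_9=34/45 ∈ [13/19, 59/76) → index 9
j=10: u_10=151/180 ∈ [59/76, 17/19) → index 10
j=11: u_11=83/90 ∈ [17/19, 1) → index 11

0 2 3 3 5 6 7 8 8 9 10 11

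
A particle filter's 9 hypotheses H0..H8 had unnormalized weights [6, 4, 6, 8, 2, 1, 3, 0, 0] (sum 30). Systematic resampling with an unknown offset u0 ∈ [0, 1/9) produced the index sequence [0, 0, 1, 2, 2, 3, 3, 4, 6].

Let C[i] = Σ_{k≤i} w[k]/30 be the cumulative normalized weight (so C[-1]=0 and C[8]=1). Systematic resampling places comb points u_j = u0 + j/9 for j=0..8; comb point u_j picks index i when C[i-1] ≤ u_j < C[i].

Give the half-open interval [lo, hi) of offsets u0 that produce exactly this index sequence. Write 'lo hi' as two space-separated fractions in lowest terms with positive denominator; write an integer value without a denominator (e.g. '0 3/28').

C = [1/5, 1/3, 8/15, 4/5, 13/15, 9/10, 1, 1, 1]
j=0 picked index 0: u0 ∈ [0, 1/5)
j=1 picked index 0: u0 ∈ [-1/9, 4/45)
j=2 picked index 1: u0 ∈ [-1/45, 1/9)
j=3 picked index 2: u0 ∈ [0, 1/5)
j=4 picked index 2: u0 ∈ [-1/9, 4/45)
j=5 picked index 3: u0 ∈ [-1/45, 11/45)
j=6 picked index 3: u0 ∈ [-2/15, 2/15)
j=7 picked index 4: u0 ∈ [1/45, 4/45)
j=8 picked index 6: u0 ∈ [1/90, 1/9)
intersection: [1/45, 4/45)

1/45 4/45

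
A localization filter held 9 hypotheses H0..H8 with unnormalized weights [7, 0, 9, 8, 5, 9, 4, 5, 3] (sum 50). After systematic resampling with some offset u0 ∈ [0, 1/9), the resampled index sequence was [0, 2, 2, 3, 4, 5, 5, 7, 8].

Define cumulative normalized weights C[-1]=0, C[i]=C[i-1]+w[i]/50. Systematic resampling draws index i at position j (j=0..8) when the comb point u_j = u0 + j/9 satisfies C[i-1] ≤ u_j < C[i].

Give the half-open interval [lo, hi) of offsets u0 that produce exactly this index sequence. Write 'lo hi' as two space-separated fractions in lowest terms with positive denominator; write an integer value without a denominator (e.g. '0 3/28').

C = [7/50, 7/50, 8/25, 12/25, 29/50, 19/25, 21/25, 47/50, 1]
j=0 picked index 0: u0 ∈ [0, 7/50)
j=1 picked index 2: u0 ∈ [13/450, 47/225)
j=2 picked index 2: u0 ∈ [-37/450, 22/225)
j=3 picked index 3: u0 ∈ [-1/75, 11/75)
j=4 picked index 4: u0 ∈ [8/225, 61/450)
j=5 picked index 5: u0 ∈ [11/450, 46/225)
j=6 picked index 5: u0 ∈ [-13/150, 7/75)
j=7 picked index 7: u0 ∈ [14/225, 73/450)
j=8 picked index 8: u0 ∈ [23/450, 1/9)
intersection: [14/225, 7/75)

14/225 7/75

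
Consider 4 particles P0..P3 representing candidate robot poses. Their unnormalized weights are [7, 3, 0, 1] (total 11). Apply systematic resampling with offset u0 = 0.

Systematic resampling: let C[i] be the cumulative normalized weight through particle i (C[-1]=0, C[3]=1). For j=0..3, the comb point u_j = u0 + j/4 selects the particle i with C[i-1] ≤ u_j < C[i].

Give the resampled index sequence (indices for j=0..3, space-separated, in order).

0 0 0 1

C = [7/11, 10/11, 10/11, 1]
j=0: u_0=0 ∈ [0, 7/11) → index 0
j=1: u_1=1/4 ∈ [0, 7/11) → index 0
j=2: u_2=1/2 ∈ [0, 7/11) → index 0
j=3: u_3=3/4 ∈ [7/11, 10/11) → index 1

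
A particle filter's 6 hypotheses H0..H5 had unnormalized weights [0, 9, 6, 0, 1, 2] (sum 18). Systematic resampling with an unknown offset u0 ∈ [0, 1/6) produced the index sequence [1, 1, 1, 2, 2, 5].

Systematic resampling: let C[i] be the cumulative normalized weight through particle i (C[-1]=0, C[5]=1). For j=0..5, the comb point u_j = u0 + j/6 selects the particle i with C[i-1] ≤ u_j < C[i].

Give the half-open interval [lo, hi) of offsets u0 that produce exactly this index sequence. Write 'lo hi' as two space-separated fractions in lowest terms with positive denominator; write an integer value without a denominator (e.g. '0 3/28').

C = [0, 1/2, 5/6, 5/6, 8/9, 1]
j=0 picked index 1: u0 ∈ [0, 1/2)
j=1 picked index 1: u0 ∈ [-1/6, 1/3)
j=2 picked index 1: u0 ∈ [-1/3, 1/6)
j=3 picked index 2: u0 ∈ [0, 1/3)
j=4 picked index 2: u0 ∈ [-1/6, 1/6)
j=5 picked index 5: u0 ∈ [1/18, 1/6)
intersection: [1/18, 1/6)

1/18 1/6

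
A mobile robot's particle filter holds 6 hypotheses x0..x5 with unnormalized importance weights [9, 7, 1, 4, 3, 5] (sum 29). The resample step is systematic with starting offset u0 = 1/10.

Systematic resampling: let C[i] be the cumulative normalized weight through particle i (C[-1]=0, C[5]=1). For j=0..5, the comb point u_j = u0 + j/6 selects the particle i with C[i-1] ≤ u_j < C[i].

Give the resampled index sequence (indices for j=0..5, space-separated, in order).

C = [9/29, 16/29, 17/29, 21/29, 24/29, 1]
j=0: u_0=1/10 ∈ [0, 9/29) → index 0
j=1: u_1=4/15 ∈ [0, 9/29) → index 0
j=2: u_2=13/30 ∈ [9/29, 16/29) → index 1
j=3: u_3=3/5 ∈ [17/29, 21/29) → index 3
j=4: u_4=23/30 ∈ [21/29, 24/29) → index 4
j=5: u_5=14/15 ∈ [24/29, 1) → index 5

0 0 1 3 4 5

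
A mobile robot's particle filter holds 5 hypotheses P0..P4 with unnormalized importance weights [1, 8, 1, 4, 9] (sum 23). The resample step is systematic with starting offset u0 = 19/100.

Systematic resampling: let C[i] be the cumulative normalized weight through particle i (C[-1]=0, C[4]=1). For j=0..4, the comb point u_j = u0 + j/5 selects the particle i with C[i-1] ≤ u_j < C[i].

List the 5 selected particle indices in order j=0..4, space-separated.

1 1 3 4 4

C = [1/23, 9/23, 10/23, 14/23, 1]
j=0: u_0=19/100 ∈ [1/23, 9/23) → index 1
j=1: u_1=39/100 ∈ [1/23, 9/23) → index 1
j=2: u_2=59/100 ∈ [10/23, 14/23) → index 3
j=3: u_3=79/100 ∈ [14/23, 1) → index 4
j=4: u_4=99/100 ∈ [14/23, 1) → index 4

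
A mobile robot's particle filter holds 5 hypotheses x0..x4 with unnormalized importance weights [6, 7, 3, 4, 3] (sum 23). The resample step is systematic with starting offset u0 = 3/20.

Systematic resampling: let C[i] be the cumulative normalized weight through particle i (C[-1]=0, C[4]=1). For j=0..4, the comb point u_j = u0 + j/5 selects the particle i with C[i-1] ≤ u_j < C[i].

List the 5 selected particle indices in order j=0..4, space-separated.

0 1 1 3 4

C = [6/23, 13/23, 16/23, 20/23, 1]
j=0: u_0=3/20 ∈ [0, 6/23) → index 0
j=1: u_1=7/20 ∈ [6/23, 13/23) → index 1
j=2: u_2=11/20 ∈ [6/23, 13/23) → index 1
j=3: u_3=3/4 ∈ [16/23, 20/23) → index 3
j=4: u_4=19/20 ∈ [20/23, 1) → index 4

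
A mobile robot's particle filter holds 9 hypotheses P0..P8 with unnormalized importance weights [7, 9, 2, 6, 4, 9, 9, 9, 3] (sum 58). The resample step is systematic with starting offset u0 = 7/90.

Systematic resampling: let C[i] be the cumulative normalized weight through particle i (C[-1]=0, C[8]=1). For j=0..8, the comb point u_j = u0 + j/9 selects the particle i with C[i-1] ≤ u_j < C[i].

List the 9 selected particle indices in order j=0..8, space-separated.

0 1 2 3 5 5 6 7 8

C = [7/58, 8/29, 9/29, 12/29, 14/29, 37/58, 23/29, 55/58, 1]
j=0: u_0=7/90 ∈ [0, 7/58) → index 0
j=1: u_1=17/90 ∈ [7/58, 8/29) → index 1
j=2: u_2=3/10 ∈ [8/29, 9/29) → index 2
j=3: u_3=37/90 ∈ [9/29, 12/29) → index 3
j=4: u_4=47/90 ∈ [14/29, 37/58) → index 5
j=5: u_5=19/30 ∈ [14/29, 37/58) → index 5
j=6: u_6=67/90 ∈ [37/58, 23/29) → index 6
j=7: u_7=77/90 ∈ [23/29, 55/58) → index 7
j=8: u_8=29/30 ∈ [55/58, 1) → index 8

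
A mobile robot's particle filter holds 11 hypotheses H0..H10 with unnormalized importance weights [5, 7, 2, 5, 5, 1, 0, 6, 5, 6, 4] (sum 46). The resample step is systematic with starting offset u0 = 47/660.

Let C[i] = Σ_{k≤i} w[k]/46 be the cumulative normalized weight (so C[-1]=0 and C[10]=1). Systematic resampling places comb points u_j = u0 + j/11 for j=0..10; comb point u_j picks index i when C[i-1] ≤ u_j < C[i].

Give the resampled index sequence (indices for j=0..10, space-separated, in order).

0 1 1 3 4 5 7 8 9 9 10

C = [5/46, 6/23, 7/23, 19/46, 12/23, 25/46, 25/46, 31/46, 18/23, 21/23, 1]
j=0: u_0=47/660 ∈ [0, 5/46) → index 0
j=1: u_1=107/660 ∈ [5/46, 6/23) → index 1
j=2: u_2=167/660 ∈ [5/46, 6/23) → index 1
j=3: u_3=227/660 ∈ [7/23, 19/46) → index 3
j=4: u_4=287/660 ∈ [19/46, 12/23) → index 4
j=5: u_5=347/660 ∈ [12/23, 25/46) → index 5
j=6: u_6=37/60 ∈ [25/46, 31/46) → index 7
j=7: u_7=467/660 ∈ [31/46, 18/23) → index 8
j=8: u_8=527/660 ∈ [18/23, 21/23) → index 9
j=9: u_9=587/660 ∈ [18/23, 21/23) → index 9
j=10: u_10=647/660 ∈ [21/23, 1) → index 10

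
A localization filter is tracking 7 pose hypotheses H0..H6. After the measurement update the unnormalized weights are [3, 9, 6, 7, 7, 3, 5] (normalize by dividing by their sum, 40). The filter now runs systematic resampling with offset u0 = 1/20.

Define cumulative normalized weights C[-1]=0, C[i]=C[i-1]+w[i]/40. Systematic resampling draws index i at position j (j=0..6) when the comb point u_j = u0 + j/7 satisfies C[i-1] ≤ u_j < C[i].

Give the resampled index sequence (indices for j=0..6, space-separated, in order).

0 1 2 3 3 4 6

C = [3/40, 3/10, 9/20, 5/8, 4/5, 7/8, 1]
j=0: u_0=1/20 ∈ [0, 3/40) → index 0
j=1: u_1=27/140 ∈ [3/40, 3/10) → index 1
j=2: u_2=47/140 ∈ [3/10, 9/20) → index 2
j=3: u_3=67/140 ∈ [9/20, 5/8) → index 3
j=4: u_4=87/140 ∈ [9/20, 5/8) → index 3
j=5: u_5=107/140 ∈ [5/8, 4/5) → index 4
j=6: u_6=127/140 ∈ [7/8, 1) → index 6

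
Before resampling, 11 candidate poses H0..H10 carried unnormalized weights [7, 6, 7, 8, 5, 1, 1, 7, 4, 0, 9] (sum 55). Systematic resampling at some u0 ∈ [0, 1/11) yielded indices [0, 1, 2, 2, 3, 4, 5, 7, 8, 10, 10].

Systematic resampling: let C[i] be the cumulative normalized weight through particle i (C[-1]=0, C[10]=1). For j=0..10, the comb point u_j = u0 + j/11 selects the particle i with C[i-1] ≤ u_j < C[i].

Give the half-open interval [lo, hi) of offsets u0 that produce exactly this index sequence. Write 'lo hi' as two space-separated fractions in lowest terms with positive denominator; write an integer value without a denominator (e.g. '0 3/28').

3/55 4/55

C = [7/55, 13/55, 4/11, 28/55, 3/5, 34/55, 7/11, 42/55, 46/55, 46/55, 1]
j=0 picked index 0: u0 ∈ [0, 7/55)
j=1 picked index 1: u0 ∈ [2/55, 8/55)
j=2 picked index 2: u0 ∈ [3/55, 2/11)
j=3 picked index 2: u0 ∈ [-2/55, 1/11)
j=4 picked index 3: u0 ∈ [0, 8/55)
j=5 picked index 4: u0 ∈ [3/55, 8/55)
j=6 picked index 5: u0 ∈ [3/55, 4/55)
j=7 picked index 7: u0 ∈ [0, 7/55)
j=8 picked index 8: u0 ∈ [2/55, 6/55)
j=9 picked index 10: u0 ∈ [1/55, 2/11)
j=10 picked index 10: u0 ∈ [-4/55, 1/11)
intersection: [3/55, 4/55)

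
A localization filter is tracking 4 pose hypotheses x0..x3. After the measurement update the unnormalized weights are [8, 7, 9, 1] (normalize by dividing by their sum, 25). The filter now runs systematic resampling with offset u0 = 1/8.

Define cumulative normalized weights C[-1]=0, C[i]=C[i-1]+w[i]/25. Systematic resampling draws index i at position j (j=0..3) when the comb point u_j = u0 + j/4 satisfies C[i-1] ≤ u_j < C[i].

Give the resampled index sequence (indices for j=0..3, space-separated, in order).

0 1 2 2

C = [8/25, 3/5, 24/25, 1]
j=0: u_0=1/8 ∈ [0, 8/25) → index 0
j=1: u_1=3/8 ∈ [8/25, 3/5) → index 1
j=2: u_2=5/8 ∈ [3/5, 24/25) → index 2
j=3: u_3=7/8 ∈ [3/5, 24/25) → index 2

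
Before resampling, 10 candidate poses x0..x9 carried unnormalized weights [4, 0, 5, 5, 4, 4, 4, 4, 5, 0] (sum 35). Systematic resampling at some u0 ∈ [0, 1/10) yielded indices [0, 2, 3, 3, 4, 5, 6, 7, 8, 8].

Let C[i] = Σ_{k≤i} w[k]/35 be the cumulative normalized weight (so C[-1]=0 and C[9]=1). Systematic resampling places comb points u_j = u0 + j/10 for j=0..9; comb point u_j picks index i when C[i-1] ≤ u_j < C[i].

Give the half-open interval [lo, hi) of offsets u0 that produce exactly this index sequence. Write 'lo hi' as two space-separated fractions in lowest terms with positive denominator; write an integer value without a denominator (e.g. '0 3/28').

C = [4/35, 4/35, 9/35, 2/5, 18/35, 22/35, 26/35, 6/7, 1, 1]
j=0 picked index 0: u0 ∈ [0, 4/35)
j=1 picked index 2: u0 ∈ [1/70, 11/70)
j=2 picked index 3: u0 ∈ [2/35, 1/5)
j=3 picked index 3: u0 ∈ [-3/70, 1/10)
j=4 picked index 4: u0 ∈ [0, 4/35)
j=5 picked index 5: u0 ∈ [1/70, 9/70)
j=6 picked index 6: u0 ∈ [1/35, 1/7)
j=7 picked index 7: u0 ∈ [3/70, 11/70)
j=8 picked index 8: u0 ∈ [2/35, 1/5)
j=9 picked index 8: u0 ∈ [-3/70, 1/10)
intersection: [2/35, 1/10)

2/35 1/10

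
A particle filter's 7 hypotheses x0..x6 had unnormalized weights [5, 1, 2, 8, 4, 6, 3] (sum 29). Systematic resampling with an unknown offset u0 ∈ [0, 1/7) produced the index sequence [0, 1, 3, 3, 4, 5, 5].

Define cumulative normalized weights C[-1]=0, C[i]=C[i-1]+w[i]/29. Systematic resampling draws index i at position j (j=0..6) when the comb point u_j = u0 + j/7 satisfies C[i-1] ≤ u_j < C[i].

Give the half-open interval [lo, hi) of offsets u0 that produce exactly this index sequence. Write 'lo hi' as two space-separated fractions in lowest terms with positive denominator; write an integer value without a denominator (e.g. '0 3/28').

6/203 8/203

C = [5/29, 6/29, 8/29, 16/29, 20/29, 26/29, 1]
j=0 picked index 0: u0 ∈ [0, 5/29)
j=1 picked index 1: u0 ∈ [6/203, 13/203)
j=2 picked index 3: u0 ∈ [-2/203, 54/203)
j=3 picked index 3: u0 ∈ [-31/203, 25/203)
j=4 picked index 4: u0 ∈ [-4/203, 24/203)
j=5 picked index 5: u0 ∈ [-5/203, 37/203)
j=6 picked index 5: u0 ∈ [-34/203, 8/203)
intersection: [6/203, 8/203)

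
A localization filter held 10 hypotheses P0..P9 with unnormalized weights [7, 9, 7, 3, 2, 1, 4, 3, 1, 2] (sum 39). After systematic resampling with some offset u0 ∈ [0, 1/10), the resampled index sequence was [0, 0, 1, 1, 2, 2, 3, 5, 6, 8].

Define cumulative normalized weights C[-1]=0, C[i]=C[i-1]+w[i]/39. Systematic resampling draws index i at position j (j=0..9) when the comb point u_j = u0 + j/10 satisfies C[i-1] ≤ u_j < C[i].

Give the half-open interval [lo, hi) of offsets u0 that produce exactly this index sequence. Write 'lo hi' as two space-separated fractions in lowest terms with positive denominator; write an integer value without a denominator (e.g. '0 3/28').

3/130 17/390

C = [7/39, 16/39, 23/39, 2/3, 28/39, 29/39, 11/13, 12/13, 37/39, 1]
j=0 picked index 0: u0 ∈ [0, 7/39)
j=1 picked index 0: u0 ∈ [-1/10, 31/390)
j=2 picked index 1: u0 ∈ [-4/195, 41/195)
j=3 picked index 1: u0 ∈ [-47/390, 43/390)
j=4 picked index 2: u0 ∈ [2/195, 37/195)
j=5 picked index 2: u0 ∈ [-7/78, 7/78)
j=6 picked index 3: u0 ∈ [-2/195, 1/15)
j=7 picked index 5: u0 ∈ [7/390, 17/390)
j=8 picked index 6: u0 ∈ [-11/195, 3/65)
j=9 picked index 8: u0 ∈ [3/130, 19/390)
intersection: [3/130, 17/390)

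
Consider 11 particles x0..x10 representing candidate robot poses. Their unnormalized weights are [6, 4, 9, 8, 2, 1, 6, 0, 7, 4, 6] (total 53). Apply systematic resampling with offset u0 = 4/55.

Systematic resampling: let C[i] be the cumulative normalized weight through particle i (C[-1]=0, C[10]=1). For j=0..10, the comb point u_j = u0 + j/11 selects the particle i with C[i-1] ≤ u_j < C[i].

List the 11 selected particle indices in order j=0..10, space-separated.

C = [6/53, 10/53, 19/53, 27/53, 29/53, 30/53, 36/53, 36/53, 43/53, 47/53, 1]
j=0: u_0=4/55 ∈ [0, 6/53) → index 0
j=1: u_1=9/55 ∈ [6/53, 10/53) → index 1
j=2: u_2=14/55 ∈ [10/53, 19/53) → index 2
j=3: u_3=19/55 ∈ [10/53, 19/53) → index 2
j=4: u_4=24/55 ∈ [19/53, 27/53) → index 3
j=5: u_5=29/55 ∈ [27/53, 29/53) → index 4
j=6: u_6=34/55 ∈ [30/53, 36/53) → index 6
j=7: u_7=39/55 ∈ [36/53, 43/53) → index 8
j=8: u_8=4/5 ∈ [36/53, 43/53) → index 8
j=9: u_9=49/55 ∈ [47/53, 1) → index 10
j=10: u_10=54/55 ∈ [47/53, 1) → index 10

0 1 2 2 3 4 6 8 8 10 10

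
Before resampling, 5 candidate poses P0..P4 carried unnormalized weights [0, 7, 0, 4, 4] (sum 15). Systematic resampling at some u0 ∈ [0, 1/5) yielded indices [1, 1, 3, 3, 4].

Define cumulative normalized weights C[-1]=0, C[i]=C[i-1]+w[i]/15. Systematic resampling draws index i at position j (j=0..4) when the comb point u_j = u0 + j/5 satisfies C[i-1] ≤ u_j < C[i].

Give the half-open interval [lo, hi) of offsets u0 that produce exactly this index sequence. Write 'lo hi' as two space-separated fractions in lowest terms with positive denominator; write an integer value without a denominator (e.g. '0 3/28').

1/15 2/15

C = [0, 7/15, 7/15, 11/15, 1]
j=0 picked index 1: u0 ∈ [0, 7/15)
j=1 picked index 1: u0 ∈ [-1/5, 4/15)
j=2 picked index 3: u0 ∈ [1/15, 1/3)
j=3 picked index 3: u0 ∈ [-2/15, 2/15)
j=4 picked index 4: u0 ∈ [-1/15, 1/5)
intersection: [1/15, 2/15)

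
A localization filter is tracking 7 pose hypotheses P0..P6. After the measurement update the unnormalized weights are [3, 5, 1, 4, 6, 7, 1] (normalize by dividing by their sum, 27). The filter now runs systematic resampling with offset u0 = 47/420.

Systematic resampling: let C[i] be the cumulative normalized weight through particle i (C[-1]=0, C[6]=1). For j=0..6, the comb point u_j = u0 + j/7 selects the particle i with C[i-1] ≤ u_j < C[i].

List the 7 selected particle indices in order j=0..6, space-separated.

C = [1/9, 8/27, 1/3, 13/27, 19/27, 26/27, 1]
j=0: u_0=47/420 ∈ [1/9, 8/27) → index 1
j=1: u_1=107/420 ∈ [1/9, 8/27) → index 1
j=2: u_2=167/420 ∈ [1/3, 13/27) → index 3
j=3: u_3=227/420 ∈ [13/27, 19/27) → index 4
j=4: u_4=41/60 ∈ [13/27, 19/27) → index 4
j=5: u_5=347/420 ∈ [19/27, 26/27) → index 5
j=6: u_6=407/420 ∈ [26/27, 1) → index 6

1 1 3 4 4 5 6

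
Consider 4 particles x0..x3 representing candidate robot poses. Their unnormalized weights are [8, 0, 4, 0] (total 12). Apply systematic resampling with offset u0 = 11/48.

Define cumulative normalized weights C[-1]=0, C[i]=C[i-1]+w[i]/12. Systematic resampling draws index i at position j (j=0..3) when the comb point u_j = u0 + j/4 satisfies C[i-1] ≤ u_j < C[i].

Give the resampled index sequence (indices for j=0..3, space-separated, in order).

0 0 2 2

C = [2/3, 2/3, 1, 1]
j=0: u_0=11/48 ∈ [0, 2/3) → index 0
j=1: u_1=23/48 ∈ [0, 2/3) → index 0
j=2: u_2=35/48 ∈ [2/3, 1) → index 2
j=3: u_3=47/48 ∈ [2/3, 1) → index 2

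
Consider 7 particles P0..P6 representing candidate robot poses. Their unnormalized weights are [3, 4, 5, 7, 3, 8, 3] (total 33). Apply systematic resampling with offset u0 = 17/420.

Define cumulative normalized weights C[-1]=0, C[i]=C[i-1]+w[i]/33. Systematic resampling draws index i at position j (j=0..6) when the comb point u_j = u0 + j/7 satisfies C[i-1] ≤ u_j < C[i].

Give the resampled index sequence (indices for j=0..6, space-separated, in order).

C = [1/11, 7/33, 4/11, 19/33, 2/3, 10/11, 1]
j=0: u_0=17/420 ∈ [0, 1/11) → index 0
j=1: u_1=11/60 ∈ [1/11, 7/33) → index 1
j=2: u_2=137/420 ∈ [7/33, 4/11) → index 2
j=3: u_3=197/420 ∈ [4/11, 19/33) → index 3
j=4: u_4=257/420 ∈ [19/33, 2/3) → index 4
j=5: u_5=317/420 ∈ [2/3, 10/11) → index 5
j=6: u_6=377/420 ∈ [2/3, 10/11) → index 5

0 1 2 3 4 5 5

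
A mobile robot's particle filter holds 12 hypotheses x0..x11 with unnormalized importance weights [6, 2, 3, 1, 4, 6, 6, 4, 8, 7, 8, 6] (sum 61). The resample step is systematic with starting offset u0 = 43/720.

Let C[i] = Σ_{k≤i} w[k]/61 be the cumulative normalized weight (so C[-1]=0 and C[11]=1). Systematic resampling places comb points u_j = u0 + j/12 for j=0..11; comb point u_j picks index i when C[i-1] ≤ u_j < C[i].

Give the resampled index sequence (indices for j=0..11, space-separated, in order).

C = [6/61, 8/61, 11/61, 12/61, 16/61, 22/61, 28/61, 32/61, 40/61, 47/61, 55/61, 1]
j=0: u_0=43/720 ∈ [0, 6/61) → index 0
j=1: u_1=103/720 ∈ [8/61, 11/61) → index 2
j=2: u_2=163/720 ∈ [12/61, 16/61) → index 4
j=3: u_3=223/720 ∈ [16/61, 22/61) → index 5
j=4: u_4=283/720 ∈ [22/61, 28/61) → index 6
j=5: u_5=343/720 ∈ [28/61, 32/61) → index 7
j=6: u_6=403/720 ∈ [32/61, 40/61) → index 8
j=7: u_7=463/720 ∈ [32/61, 40/61) → index 8
j=8: u_8=523/720 ∈ [40/61, 47/61) → index 9
j=9: u_9=583/720 ∈ [47/61, 55/61) → index 10
j=10: u_10=643/720 ∈ [47/61, 55/61) → index 10
j=11: u_11=703/720 ∈ [55/61, 1) → index 11

0 2 4 5 6 7 8 8 9 10 10 11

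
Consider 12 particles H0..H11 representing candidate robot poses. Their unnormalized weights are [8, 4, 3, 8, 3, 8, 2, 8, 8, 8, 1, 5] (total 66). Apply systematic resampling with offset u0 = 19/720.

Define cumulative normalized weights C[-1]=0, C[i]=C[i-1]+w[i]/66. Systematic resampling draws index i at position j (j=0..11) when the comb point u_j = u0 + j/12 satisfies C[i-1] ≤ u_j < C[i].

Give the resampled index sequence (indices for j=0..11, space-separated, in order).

0 0 2 3 4 5 6 7 8 8 9 11

C = [4/33, 2/11, 5/22, 23/66, 13/33, 17/33, 6/11, 2/3, 26/33, 10/11, 61/66, 1]
j=0: u_0=19/720 ∈ [0, 4/33) → index 0
j=1: u_1=79/720 ∈ [0, 4/33) → index 0
j=2: u_2=139/720 ∈ [2/11, 5/22) → index 2
j=3: u_3=199/720 ∈ [5/22, 23/66) → index 3
j=4: u_4=259/720 ∈ [23/66, 13/33) → index 4
j=5: u_5=319/720 ∈ [13/33, 17/33) → index 5
j=6: u_6=379/720 ∈ [17/33, 6/11) → index 6
j=7: u_7=439/720 ∈ [6/11, 2/3) → index 7
j=8: u_8=499/720 ∈ [2/3, 26/33) → index 8
j=9: u_9=559/720 ∈ [2/3, 26/33) → index 8
j=10: u_10=619/720 ∈ [26/33, 10/11) → index 9
j=11: u_11=679/720 ∈ [61/66, 1) → index 11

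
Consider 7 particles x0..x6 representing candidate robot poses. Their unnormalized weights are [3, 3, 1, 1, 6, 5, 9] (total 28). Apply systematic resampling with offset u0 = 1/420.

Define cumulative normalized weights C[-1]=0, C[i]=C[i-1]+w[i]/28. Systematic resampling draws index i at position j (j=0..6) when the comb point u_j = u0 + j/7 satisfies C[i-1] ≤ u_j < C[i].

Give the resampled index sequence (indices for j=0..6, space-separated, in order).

0 1 4 4 5 6 6

C = [3/28, 3/14, 1/4, 2/7, 1/2, 19/28, 1]
j=0: u_0=1/420 ∈ [0, 3/28) → index 0
j=1: u_1=61/420 ∈ [3/28, 3/14) → index 1
j=2: u_2=121/420 ∈ [2/7, 1/2) → index 4
j=3: u_3=181/420 ∈ [2/7, 1/2) → index 4
j=4: u_4=241/420 ∈ [1/2, 19/28) → index 5
j=5: u_5=43/60 ∈ [19/28, 1) → index 6
j=6: u_6=361/420 ∈ [19/28, 1) → index 6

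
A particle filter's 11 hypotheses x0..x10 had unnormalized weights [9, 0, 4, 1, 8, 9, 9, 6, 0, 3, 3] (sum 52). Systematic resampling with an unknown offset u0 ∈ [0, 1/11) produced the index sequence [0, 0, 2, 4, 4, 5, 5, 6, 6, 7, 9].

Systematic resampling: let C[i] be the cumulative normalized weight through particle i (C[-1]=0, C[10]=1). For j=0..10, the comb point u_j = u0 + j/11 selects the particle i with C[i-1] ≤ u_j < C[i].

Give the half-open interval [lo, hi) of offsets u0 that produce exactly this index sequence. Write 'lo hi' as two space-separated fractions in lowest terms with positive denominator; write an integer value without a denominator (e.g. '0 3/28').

0 19/572

C = [9/52, 9/52, 1/4, 7/26, 11/26, 31/52, 10/13, 23/26, 23/26, 49/52, 1]
j=0 picked index 0: u0 ∈ [0, 9/52)
j=1 picked index 0: u0 ∈ [-1/11, 47/572)
j=2 picked index 2: u0 ∈ [-5/572, 3/44)
j=3 picked index 4: u0 ∈ [-1/286, 43/286)
j=4 picked index 4: u0 ∈ [-27/286, 17/286)
j=5 picked index 5: u0 ∈ [-9/286, 81/572)
j=6 picked index 5: u0 ∈ [-35/286, 29/572)
j=7 picked index 6: u0 ∈ [-23/572, 19/143)
j=8 picked index 6: u0 ∈ [-75/572, 6/143)
j=9 picked index 7: u0 ∈ [-7/143, 19/286)
j=10 picked index 9: u0 ∈ [-7/286, 19/572)
intersection: [0, 19/572)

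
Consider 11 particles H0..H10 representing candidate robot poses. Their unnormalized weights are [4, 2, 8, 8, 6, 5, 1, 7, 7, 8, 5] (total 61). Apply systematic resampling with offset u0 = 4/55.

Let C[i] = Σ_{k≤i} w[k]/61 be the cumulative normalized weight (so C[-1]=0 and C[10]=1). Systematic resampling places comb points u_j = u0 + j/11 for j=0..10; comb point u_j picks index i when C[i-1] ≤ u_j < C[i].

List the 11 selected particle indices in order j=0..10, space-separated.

1 2 3 3 4 5 7 8 9 9 10

C = [4/61, 6/61, 14/61, 22/61, 28/61, 33/61, 34/61, 41/61, 48/61, 56/61, 1]
j=0: u_0=4/55 ∈ [4/61, 6/61) → index 1
j=1: u_1=9/55 ∈ [6/61, 14/61) → index 2
j=2: u_2=14/55 ∈ [14/61, 22/61) → index 3
j=3: u_3=19/55 ∈ [14/61, 22/61) → index 3
j=4: u_4=24/55 ∈ [22/61, 28/61) → index 4
j=5: u_5=29/55 ∈ [28/61, 33/61) → index 5
j=6: u_6=34/55 ∈ [34/61, 41/61) → index 7
j=7: u_7=39/55 ∈ [41/61, 48/61) → index 8
j=8: u_8=4/5 ∈ [48/61, 56/61) → index 9
j=9: u_9=49/55 ∈ [48/61, 56/61) → index 9
j=10: u_10=54/55 ∈ [56/61, 1) → index 10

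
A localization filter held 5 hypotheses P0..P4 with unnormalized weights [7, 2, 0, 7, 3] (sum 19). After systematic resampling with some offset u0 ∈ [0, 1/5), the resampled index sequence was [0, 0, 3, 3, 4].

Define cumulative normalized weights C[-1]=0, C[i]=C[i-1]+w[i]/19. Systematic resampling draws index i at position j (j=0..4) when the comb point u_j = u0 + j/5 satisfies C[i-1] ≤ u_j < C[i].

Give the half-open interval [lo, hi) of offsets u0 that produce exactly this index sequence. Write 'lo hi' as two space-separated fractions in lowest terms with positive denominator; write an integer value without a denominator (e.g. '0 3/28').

C = [7/19, 9/19, 9/19, 16/19, 1]
j=0 picked index 0: u0 ∈ [0, 7/19)
j=1 picked index 0: u0 ∈ [-1/5, 16/95)
j=2 picked index 3: u0 ∈ [7/95, 42/95)
j=3 picked index 3: u0 ∈ [-12/95, 23/95)
j=4 picked index 4: u0 ∈ [4/95, 1/5)
intersection: [7/95, 16/95)

7/95 16/95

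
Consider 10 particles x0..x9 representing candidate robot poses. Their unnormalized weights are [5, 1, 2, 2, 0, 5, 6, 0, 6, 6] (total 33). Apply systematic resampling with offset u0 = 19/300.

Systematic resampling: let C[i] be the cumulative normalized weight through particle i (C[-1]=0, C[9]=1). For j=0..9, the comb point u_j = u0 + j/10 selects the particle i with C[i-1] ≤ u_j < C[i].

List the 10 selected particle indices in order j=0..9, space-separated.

C = [5/33, 2/11, 8/33, 10/33, 10/33, 5/11, 7/11, 7/11, 9/11, 1]
j=0: u_0=19/300 ∈ [0, 5/33) → index 0
j=1: u_1=49/300 ∈ [5/33, 2/11) → index 1
j=2: u_2=79/300 ∈ [8/33, 10/33) → index 3
j=3: u_3=109/300 ∈ [10/33, 5/11) → index 5
j=4: u_4=139/300 ∈ [5/11, 7/11) → index 6
j=5: u_5=169/300 ∈ [5/11, 7/11) → index 6
j=6: u_6=199/300 ∈ [7/11, 9/11) → index 8
j=7: u_7=229/300 ∈ [7/11, 9/11) → index 8
j=8: u_8=259/300 ∈ [9/11, 1) → index 9
j=9: u_9=289/300 ∈ [9/11, 1) → index 9

0 1 3 5 6 6 8 8 9 9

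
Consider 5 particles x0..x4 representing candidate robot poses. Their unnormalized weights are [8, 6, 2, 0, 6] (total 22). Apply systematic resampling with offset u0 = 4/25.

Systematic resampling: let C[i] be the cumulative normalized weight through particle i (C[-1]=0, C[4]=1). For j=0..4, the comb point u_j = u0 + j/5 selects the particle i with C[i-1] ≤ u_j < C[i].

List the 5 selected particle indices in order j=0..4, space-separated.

0 0 1 4 4

C = [4/11, 7/11, 8/11, 8/11, 1]
j=0: u_0=4/25 ∈ [0, 4/11) → index 0
j=1: u_1=9/25 ∈ [0, 4/11) → index 0
j=2: u_2=14/25 ∈ [4/11, 7/11) → index 1
j=3: u_3=19/25 ∈ [8/11, 1) → index 4
j=4: u_4=24/25 ∈ [8/11, 1) → index 4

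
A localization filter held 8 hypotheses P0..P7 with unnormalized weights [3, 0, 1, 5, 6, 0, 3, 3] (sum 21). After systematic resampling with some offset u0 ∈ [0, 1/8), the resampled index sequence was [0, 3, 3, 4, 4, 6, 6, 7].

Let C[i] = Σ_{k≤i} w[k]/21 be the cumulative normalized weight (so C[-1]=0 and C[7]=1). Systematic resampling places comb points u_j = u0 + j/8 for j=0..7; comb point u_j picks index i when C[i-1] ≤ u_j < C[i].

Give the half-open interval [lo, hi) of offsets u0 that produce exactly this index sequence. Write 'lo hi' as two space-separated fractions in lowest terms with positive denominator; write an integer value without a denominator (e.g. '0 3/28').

C = [1/7, 1/7, 4/21, 3/7, 5/7, 5/7, 6/7, 1]
j=0 picked index 0: u0 ∈ [0, 1/7)
j=1 picked index 3: u0 ∈ [11/168, 17/56)
j=2 picked index 3: u0 ∈ [-5/84, 5/28)
j=3 picked index 4: u0 ∈ [3/56, 19/56)
j=4 picked index 4: u0 ∈ [-1/14, 3/14)
j=5 picked index 6: u0 ∈ [5/56, 13/56)
j=6 picked index 6: u0 ∈ [-1/28, 3/28)
j=7 picked index 7: u0 ∈ [-1/56, 1/8)
intersection: [5/56, 3/28)

5/56 3/28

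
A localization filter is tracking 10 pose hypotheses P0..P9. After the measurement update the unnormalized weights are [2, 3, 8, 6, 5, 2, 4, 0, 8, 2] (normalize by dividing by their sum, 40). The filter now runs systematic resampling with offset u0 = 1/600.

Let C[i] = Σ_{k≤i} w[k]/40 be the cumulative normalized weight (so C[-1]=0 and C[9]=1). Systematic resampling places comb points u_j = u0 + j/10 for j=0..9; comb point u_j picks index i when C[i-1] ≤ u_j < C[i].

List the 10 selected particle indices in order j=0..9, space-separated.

C = [1/20, 1/8, 13/40, 19/40, 3/5, 13/20, 3/4, 3/4, 19/20, 1]
j=0: u_0=1/600 ∈ [0, 1/20) → index 0
j=1: u_1=61/600 ∈ [1/20, 1/8) → index 1
j=2: u_2=121/600 ∈ [1/8, 13/40) → index 2
j=3: u_3=181/600 ∈ [1/8, 13/40) → index 2
j=4: u_4=241/600 ∈ [13/40, 19/40) → index 3
j=5: u_5=301/600 ∈ [19/40, 3/5) → index 4
j=6: u_6=361/600 ∈ [3/5, 13/20) → index 5
j=7: u_7=421/600 ∈ [13/20, 3/4) → index 6
j=8: u_8=481/600 ∈ [3/4, 19/20) → index 8
j=9: u_9=541/600 ∈ [3/4, 19/20) → index 8

0 1 2 2 3 4 5 6 8 8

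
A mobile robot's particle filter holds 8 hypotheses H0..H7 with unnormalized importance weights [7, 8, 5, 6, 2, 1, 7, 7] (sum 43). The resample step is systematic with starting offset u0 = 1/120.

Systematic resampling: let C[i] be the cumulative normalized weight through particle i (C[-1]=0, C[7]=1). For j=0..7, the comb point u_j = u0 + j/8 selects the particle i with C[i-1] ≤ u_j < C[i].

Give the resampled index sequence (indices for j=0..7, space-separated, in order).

C = [7/43, 15/43, 20/43, 26/43, 28/43, 29/43, 36/43, 1]
j=0: u_0=1/120 ∈ [0, 7/43) → index 0
j=1: u_1=2/15 ∈ [0, 7/43) → index 0
j=2: u_2=31/120 ∈ [7/43, 15/43) → index 1
j=3: u_3=23/60 ∈ [15/43, 20/43) → index 2
j=4: u_4=61/120 ∈ [20/43, 26/43) → index 3
j=5: u_5=19/30 ∈ [26/43, 28/43) → index 4
j=6: u_6=91/120 ∈ [29/43, 36/43) → index 6
j=7: u_7=53/60 ∈ [36/43, 1) → index 7

0 0 1 2 3 4 6 7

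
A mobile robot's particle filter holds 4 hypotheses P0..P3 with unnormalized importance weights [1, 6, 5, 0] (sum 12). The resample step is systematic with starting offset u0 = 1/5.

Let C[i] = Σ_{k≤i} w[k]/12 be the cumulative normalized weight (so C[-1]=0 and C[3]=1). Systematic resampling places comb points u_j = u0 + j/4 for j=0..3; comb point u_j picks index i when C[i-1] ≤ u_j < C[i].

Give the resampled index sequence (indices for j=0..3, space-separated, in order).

C = [1/12, 7/12, 1, 1]
j=0: u_0=1/5 ∈ [1/12, 7/12) → index 1
j=1: u_1=9/20 ∈ [1/12, 7/12) → index 1
j=2: u_2=7/10 ∈ [7/12, 1) → index 2
j=3: u_3=19/20 ∈ [7/12, 1) → index 2

1 1 2 2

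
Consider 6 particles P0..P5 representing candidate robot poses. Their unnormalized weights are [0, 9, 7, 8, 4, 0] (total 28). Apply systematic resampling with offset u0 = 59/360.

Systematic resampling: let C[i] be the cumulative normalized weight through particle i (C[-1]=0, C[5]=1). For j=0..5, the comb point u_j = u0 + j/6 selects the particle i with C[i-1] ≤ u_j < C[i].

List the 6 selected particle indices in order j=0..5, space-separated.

1 2 2 3 3 4

C = [0, 9/28, 4/7, 6/7, 1, 1]
j=0: u_0=59/360 ∈ [0, 9/28) → index 1
j=1: u_1=119/360 ∈ [9/28, 4/7) → index 2
j=2: u_2=179/360 ∈ [9/28, 4/7) → index 2
j=3: u_3=239/360 ∈ [4/7, 6/7) → index 3
j=4: u_4=299/360 ∈ [4/7, 6/7) → index 3
j=5: u_5=359/360 ∈ [6/7, 1) → index 4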